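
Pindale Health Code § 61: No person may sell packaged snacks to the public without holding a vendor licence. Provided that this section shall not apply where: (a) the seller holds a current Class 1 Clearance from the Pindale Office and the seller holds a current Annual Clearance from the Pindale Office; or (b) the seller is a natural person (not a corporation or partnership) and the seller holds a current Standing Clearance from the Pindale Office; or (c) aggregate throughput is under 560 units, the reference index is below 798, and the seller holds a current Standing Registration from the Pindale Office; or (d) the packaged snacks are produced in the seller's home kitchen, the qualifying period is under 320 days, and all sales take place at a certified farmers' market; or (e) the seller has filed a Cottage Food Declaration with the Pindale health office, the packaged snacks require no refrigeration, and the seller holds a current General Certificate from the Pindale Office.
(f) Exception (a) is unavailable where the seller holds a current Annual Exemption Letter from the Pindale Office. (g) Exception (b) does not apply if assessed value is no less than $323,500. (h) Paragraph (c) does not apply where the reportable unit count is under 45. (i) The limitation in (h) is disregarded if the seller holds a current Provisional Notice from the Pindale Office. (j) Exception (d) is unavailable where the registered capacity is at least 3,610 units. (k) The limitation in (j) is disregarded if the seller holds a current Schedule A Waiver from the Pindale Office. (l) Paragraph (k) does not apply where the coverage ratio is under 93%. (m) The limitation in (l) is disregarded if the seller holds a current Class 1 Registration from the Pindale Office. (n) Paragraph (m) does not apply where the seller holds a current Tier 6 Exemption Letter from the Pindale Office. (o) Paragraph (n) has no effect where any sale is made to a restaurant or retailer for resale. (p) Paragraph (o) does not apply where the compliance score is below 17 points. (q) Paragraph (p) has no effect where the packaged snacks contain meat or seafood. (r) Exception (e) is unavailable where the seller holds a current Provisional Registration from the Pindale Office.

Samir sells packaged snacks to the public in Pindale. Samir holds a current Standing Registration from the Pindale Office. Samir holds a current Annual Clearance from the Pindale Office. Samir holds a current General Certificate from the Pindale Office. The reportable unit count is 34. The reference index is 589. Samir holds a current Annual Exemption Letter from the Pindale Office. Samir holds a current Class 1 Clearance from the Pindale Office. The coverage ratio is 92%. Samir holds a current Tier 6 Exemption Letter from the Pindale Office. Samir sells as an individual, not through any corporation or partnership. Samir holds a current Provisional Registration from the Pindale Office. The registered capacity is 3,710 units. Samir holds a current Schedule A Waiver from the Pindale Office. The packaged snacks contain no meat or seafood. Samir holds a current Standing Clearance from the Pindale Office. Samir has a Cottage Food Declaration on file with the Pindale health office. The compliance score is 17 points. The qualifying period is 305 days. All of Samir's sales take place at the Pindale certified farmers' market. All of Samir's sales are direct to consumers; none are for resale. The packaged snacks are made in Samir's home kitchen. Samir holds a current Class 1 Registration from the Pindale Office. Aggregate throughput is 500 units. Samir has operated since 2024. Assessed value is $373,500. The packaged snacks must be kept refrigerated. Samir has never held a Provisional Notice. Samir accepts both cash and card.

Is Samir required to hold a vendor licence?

Yes — Samir must hold a vendor licence.

All of (a)'s requirements are met (a current Class 1 Clearance is held; a current Annual Clearance is held). However, paragraph (f) must be considered: (f) is engaged — a current Annual Exemption Letter is held. (a) is therefore removed.
All of (b)'s requirements are met (the seller is a natural person; a current Standing Clearance is held). But applying paragraph (g): (g) is engaged — assessed value is $373,500, meeting the $323,500 threshold. Exception (b) does not apply.
Exception (c): aggregate throughput is 500 units, under the 560 units limit; the reference index is 589, below the 798 limit; a current Standing Registration is held — every condition holds. Turning to paragraphs (h)–(i): (h) operates against (c): the reportable unit count is 34, under the 45 limit. (i) is inapplicable (no current Provisional Notice is held), so (h) stands. So (c) is unavailable.
Exception (d)'s conditions are all satisfied: the packaged snacks are home-kitchen produced; the qualifying period is 305 days, under the 320 days limit; all sales are at a certified farmers' market. Turning to paragraphs (j)–(q): (j) applies — the registered capacity is 3,710 units, meeting the 3,610 units threshold. (k) is triggered (a current Schedule A Waiver is held), but is overridden by (l): (l) operates against (k): the coverage ratio is 92%, under the 93% limit. (m) would limit (l) — a current Class 1 Registration is held — but (n) sets (m) aside: (n) operates against (m): a current Tier 6 Exemption Letter is held. (o), which would lift (n), is not engaged — no sales are for resale. (d) is therefore removed.
Exception (e) fails — the packaged snacks require refrigeration.
Every exception is unavailable, so the rule governs.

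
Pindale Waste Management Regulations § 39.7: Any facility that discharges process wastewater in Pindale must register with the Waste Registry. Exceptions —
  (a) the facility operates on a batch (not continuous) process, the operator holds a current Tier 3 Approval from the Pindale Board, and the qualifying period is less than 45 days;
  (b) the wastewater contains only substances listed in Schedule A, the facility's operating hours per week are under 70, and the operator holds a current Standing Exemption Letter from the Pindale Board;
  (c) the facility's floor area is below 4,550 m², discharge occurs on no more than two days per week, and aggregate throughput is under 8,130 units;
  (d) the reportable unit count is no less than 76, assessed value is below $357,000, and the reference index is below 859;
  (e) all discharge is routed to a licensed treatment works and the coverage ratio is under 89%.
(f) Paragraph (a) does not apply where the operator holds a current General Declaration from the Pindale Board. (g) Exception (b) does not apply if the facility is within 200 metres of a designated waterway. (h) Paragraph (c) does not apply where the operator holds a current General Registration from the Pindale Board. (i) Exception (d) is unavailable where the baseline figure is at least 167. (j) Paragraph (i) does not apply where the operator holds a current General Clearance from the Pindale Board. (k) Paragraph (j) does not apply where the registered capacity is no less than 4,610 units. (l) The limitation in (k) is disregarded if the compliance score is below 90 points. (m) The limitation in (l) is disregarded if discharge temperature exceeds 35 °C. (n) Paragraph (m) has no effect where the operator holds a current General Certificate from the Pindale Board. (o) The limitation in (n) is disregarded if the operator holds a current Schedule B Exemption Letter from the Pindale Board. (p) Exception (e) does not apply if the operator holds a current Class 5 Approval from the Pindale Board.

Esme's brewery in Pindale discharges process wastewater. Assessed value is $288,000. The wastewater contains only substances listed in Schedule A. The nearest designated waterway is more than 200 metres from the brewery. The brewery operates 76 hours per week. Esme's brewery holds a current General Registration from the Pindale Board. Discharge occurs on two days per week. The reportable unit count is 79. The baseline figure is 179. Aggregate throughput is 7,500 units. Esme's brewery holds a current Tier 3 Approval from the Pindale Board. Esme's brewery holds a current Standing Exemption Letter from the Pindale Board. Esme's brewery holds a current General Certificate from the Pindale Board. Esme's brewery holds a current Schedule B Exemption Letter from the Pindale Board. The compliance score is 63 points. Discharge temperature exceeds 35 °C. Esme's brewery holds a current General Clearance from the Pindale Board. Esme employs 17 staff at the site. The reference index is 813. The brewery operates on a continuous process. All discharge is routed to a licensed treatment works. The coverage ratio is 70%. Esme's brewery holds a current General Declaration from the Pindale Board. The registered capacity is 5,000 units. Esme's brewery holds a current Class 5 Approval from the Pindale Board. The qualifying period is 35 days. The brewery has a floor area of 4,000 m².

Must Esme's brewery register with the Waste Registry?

Exception (a) requires that the facility operates on a batch (not continuous) process; but the facility operates on a continuous process, so (a) is unavailable.
Exception (b) fails — the facility's operating hours per week are 76, not under 70.
Exception (c): the facility's floor area is 4,000 m², below the 4,550 m² limit; discharge occurs on no more than two days per week; aggregate throughput is 7,500 units, under the 8,130 units limit — every condition holds. But: (h) applies — a current General Registration is held. (c) is therefore removed.
Exception (d) is satisfied on its face — the reportable unit count is 79, meeting the 76 threshold; assessed value is $288,000, below the $357,000 limit; the reference index is 813, below the 859 limit. Turning to paragraphs (i)–(o): (i) operates against (d): the baseline figure is 179, meeting the 167 threshold. (j) is engaged (a current General Clearance is held), but is set aside by (k): (k) operates against (j): the registered capacity is 5,000 units, meeting the 4,610 units threshold. (l) would limit (k) — the compliance score is 63 points, below the 90 points limit — but (m) sets (l) aside: (m) is triggered — discharge temperature exceeds 35 °C. (n) would limit (m) — a current General Certificate is held — but (o) sets (n) aside: (o) is triggered — a current Schedule B Exemption Letter is held. (d) is therefore removed.
All of (e)'s requirements are met (discharge is routed to a licensed treatment works; the coverage ratio is 70%, under the 89% limit). But: (p) operates against (e): a current Class 5 Approval is held. (e) is therefore removed.
No exception displaces § 39.7.

Yes — Esme's brewery must register with the Waste Registry.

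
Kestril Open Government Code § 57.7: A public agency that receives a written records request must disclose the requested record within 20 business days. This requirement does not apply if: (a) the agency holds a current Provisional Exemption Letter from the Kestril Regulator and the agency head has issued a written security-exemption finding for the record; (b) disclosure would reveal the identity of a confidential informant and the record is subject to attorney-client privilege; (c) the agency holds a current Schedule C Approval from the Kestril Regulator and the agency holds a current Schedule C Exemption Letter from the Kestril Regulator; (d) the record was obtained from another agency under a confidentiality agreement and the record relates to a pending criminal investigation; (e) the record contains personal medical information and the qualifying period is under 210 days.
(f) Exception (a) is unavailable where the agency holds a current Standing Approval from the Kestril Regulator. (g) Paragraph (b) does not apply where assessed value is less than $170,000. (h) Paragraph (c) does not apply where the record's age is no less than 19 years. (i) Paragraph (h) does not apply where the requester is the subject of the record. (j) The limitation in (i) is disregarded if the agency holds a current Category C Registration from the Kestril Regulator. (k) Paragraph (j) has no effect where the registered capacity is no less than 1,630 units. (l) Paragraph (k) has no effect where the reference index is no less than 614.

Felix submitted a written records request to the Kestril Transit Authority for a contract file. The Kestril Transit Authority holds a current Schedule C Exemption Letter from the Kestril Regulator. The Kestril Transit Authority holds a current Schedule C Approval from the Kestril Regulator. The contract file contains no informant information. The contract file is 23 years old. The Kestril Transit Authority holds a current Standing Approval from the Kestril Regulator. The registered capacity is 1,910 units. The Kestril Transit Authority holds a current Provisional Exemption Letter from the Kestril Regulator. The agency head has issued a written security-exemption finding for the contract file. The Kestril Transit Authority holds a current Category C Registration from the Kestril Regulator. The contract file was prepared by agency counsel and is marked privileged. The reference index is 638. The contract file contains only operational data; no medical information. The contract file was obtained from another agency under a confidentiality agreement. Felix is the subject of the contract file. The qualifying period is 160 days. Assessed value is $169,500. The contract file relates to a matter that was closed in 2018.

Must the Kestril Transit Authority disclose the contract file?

Yes — the Kestril Transit Authority must disclose the contract file.

Exception (a) is satisfied on its face — a current Provisional Exemption Letter is held; a written security-exemption finding has been issued. But applying paragraph (f): (f) is engaged — a current Standing Approval is held. (a) is therefore removed.
Exception (b) requires that disclosure would reveal the identity of a confidential informant; but the contract file contains no informant information, so (b) is unavailable.
Exception (c) is satisfied on its face — a current Schedule C Approval is held; a current Schedule C Exemption Letter is held. But: (h) operates against (c): the record's age is 23 years, meeting the 19 years threshold. (i) would limit (h) — Felix is the subject of the contract file — but (j) sets (i) aside: (j) operates against (i): a current Category C Registration is held. (k) would limit (j) — the registered capacity is 1,910 units, meeting the 1,630 units threshold — but (l) sets (k) aside: (l) operates against (k): the reference index is 638, meeting the 614 threshold. (c) is therefore removed.
Exception (d) fails — the contract file relates to a closed matter.
Exception (e) does not apply: the contract file contains only operational data.
None of the exceptions is available; § 57.7 applies in full.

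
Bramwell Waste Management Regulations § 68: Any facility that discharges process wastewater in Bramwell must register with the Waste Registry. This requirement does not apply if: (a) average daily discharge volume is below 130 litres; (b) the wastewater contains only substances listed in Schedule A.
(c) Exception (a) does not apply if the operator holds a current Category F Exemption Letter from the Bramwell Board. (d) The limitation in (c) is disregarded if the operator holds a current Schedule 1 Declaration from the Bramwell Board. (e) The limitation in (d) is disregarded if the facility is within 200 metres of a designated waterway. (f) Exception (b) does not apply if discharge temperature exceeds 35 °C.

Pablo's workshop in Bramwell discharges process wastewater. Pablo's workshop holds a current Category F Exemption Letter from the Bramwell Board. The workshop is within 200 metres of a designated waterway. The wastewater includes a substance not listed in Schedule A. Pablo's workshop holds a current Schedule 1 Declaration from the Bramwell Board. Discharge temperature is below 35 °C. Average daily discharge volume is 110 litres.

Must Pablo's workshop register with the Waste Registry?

Exception (a): average daily discharge volume is 110 litres, below the 130 litres limit — every condition holds. Turning to paragraphs (c)–(e): (c) is triggered — a current Category F Exemption Letter is held. (d) operates (a current Schedule 1 Declaration is held), but yields to (e): (e) operates against (d): the workshop is within 200 m of a designated waterway. (a) is therefore removed.
Exception (b) requires that the wastewater contains only substances listed in Schedule A; but the wastewater includes a non-Schedule-A substance, so (b) is unavailable.
No exception applies. The general rule governs.

Yes — Pablo's workshop must register with the Waste Registry.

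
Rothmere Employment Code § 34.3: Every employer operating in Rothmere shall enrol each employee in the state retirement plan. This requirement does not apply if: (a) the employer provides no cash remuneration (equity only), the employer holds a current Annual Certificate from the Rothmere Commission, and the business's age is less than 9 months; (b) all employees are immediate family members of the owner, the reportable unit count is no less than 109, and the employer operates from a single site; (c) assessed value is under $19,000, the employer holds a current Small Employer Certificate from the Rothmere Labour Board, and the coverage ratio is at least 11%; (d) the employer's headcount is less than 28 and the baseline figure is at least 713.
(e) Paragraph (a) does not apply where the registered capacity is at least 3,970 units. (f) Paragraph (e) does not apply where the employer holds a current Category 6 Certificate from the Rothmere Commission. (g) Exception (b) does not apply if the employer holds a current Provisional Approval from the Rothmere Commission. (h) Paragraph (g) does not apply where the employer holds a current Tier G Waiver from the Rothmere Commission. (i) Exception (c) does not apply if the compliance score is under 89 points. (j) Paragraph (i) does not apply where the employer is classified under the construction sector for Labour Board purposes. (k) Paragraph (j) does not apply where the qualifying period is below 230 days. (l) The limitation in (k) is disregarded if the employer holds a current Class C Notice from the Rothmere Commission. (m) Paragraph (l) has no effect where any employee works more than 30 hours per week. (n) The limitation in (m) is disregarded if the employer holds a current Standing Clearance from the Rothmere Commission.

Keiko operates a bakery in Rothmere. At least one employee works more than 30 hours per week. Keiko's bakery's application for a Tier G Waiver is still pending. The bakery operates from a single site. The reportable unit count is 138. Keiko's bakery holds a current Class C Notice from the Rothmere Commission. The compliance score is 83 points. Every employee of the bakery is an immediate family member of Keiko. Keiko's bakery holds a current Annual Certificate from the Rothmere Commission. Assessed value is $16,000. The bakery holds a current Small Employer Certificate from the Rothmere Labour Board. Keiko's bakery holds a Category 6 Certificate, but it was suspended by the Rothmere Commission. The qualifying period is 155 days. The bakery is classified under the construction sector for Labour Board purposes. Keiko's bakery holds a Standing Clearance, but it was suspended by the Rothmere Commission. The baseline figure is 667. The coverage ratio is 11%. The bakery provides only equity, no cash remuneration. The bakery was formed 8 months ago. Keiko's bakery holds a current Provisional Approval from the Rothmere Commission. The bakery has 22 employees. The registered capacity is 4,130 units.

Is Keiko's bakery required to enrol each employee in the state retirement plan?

Yes — Keiko's bakery must enrol each employee in the state retirement plan.

Exception (a): remuneration is equity-only; a current Annual Certificate is held; the business's age is 8 months, less than the 9 months limit — every condition holds. But applying paragraphs (e)–(f): (e) operates against (a): the registered capacity is 4,130 units, meeting the 3,970 units threshold. (f), which would lift (e), is not triggered — the Category 6 Certificate is not current. So (a) is unavailable.
All of (b)'s requirements are met (every employee is an immediate family member; the reportable unit count is 138, meeting the 109 threshold; the employer operates from a single site). However, paragraphs (g)–(h) must be considered: (g) operates against (b): a current Provisional Approval is held. (h) is not triggered (no current Tier G Waiver is held), so (g) stands. (b) is therefore removed.
All of (c)'s requirements are met (assessed value is $16,000, under the $19,000 limit; a current Small Employer Certificate is held; the coverage ratio is 11%, meeting the 11% threshold). But applying paragraphs (i)–(n): (i) operates against (c): the compliance score is 83 points, under the 89 points limit. (j) operates (the bakery is classified under the construction sector), but is set aside by (k): (k) operates against (j): the qualifying period is 155 days, below the 230 days limit. (l) operates (a current Class C Notice is held), but is overridden by (m): (m) applies — at least one employee exceeds 30 hours/week. (n) is inapplicable (the Standing Clearance is not current), so (m) stands. Exception (c) does not apply.
Exception (d) does not apply: the baseline figure is 667, short of 713.
None of the exceptions is available; § 34.3 applies in full.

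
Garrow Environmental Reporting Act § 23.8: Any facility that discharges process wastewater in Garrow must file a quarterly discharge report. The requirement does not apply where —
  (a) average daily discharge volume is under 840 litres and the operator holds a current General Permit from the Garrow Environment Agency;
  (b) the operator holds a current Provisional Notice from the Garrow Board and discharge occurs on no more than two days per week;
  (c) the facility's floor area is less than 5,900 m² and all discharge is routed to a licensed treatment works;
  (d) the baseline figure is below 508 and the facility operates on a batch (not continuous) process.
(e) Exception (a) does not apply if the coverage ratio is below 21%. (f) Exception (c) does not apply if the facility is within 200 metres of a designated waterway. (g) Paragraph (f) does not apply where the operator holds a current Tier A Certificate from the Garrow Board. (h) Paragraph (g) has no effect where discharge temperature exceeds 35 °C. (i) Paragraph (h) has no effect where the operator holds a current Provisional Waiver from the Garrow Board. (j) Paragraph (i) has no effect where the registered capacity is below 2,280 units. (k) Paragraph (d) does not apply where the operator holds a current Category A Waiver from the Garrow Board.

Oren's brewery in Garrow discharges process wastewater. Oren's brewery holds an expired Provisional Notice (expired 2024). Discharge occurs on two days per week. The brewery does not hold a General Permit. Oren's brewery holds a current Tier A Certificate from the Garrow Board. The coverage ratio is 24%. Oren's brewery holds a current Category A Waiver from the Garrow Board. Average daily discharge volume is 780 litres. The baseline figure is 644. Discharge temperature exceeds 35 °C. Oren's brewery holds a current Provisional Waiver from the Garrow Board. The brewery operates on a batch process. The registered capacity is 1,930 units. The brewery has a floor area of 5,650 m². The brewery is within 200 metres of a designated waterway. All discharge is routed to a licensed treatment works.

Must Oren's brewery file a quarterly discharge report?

Exception (a) fails — no General Permit is held.
Exception (b) does not apply: the Provisional Notice is not current.
Exception (c): the facility's floor area is 5,650 m², less than the 5,900 m² limit; discharge is routed to a licensed treatment works — every condition holds. But applying paragraphs (f)–(j): (f) operates — the brewery is within 200 m of a designated waterway. (g) would limit (f) — a current Tier A Certificate is held — but (h) sets (g) aside: (h) operates against (g): discharge temperature exceeds 35 °C. (i) is engaged (a current Provisional Waiver is held), but is itself disapplied by (j): (j) applies — the registered capacity is 1,930 units, below the 2,280 units limit. So (c) is unavailable.
Exception (d) fails — the baseline figure is 644, not below 508.
No exception displaces § 23.8.

Yes — Oren's brewery must file a quarterly discharge report.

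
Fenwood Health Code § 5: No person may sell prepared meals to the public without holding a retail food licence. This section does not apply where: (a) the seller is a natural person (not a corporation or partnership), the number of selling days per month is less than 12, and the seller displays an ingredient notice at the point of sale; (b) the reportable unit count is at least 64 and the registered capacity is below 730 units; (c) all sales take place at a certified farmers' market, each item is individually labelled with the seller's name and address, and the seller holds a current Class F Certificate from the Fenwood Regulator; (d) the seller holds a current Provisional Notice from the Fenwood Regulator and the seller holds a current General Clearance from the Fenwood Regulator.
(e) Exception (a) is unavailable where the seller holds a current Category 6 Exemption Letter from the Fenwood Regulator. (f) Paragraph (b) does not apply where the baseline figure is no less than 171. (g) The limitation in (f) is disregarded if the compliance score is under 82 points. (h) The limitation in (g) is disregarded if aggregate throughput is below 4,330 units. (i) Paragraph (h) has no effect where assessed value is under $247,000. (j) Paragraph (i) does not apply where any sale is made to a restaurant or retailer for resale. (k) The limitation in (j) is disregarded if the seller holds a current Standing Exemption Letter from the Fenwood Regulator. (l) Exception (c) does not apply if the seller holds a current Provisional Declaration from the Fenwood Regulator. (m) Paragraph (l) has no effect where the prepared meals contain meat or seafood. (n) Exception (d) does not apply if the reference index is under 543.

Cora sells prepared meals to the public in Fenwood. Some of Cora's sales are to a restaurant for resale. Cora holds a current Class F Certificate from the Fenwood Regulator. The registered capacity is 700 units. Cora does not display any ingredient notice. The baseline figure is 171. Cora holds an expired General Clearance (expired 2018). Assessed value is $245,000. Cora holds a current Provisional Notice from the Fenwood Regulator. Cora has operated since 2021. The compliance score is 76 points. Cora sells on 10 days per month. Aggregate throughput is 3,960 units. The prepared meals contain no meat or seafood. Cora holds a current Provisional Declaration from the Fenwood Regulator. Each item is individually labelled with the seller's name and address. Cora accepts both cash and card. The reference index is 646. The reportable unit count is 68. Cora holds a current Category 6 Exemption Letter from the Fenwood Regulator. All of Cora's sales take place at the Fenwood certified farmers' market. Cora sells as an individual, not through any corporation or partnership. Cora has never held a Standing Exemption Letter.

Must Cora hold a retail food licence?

Yes — Cora must hold a retail food licence.

Exception (a) does not apply: no ingredient notice is displayed.
Exception (b)'s conditions are all satisfied: the reportable unit count is 68, meeting the 64 threshold; the registered capacity is 700 units, below the 730 units limit. Turning to paragraphs (f)–(k): (f) operates against (b): the baseline figure is 171, meeting the 171 threshold. (g) applies (the compliance score is 76 points, under the 82 points limit), but yields to (h): (h) operates against (g): aggregate throughput is 3,960 units, below the 4,330 units limit. (i) is engaged (assessed value is $245,000, under the $247,000 limit), but yields to (j): (j) is engaged — some sales are to a restaurant for resale. (k) is not engaged (there is no Standing Exemption Letter in force), so (j) stands. (b) is therefore removed.
Exception (c): all sales are at a certified farmers' market; items are individually labelled; a current Class F Certificate is held — every condition holds. Turning to paragraphs (l)–(m): (l) is triggered — a current Provisional Declaration is held. (m), which would lift (l), is not triggered — the prepared meals contain no meat or seafood. So (c) is unavailable.
Exception (d) requires that the seller holds a current General Clearance from the Fenwood Regulator; but no current General Clearance is held, so (d) is unavailable.
No exception is made out. Cora falls within the general rule.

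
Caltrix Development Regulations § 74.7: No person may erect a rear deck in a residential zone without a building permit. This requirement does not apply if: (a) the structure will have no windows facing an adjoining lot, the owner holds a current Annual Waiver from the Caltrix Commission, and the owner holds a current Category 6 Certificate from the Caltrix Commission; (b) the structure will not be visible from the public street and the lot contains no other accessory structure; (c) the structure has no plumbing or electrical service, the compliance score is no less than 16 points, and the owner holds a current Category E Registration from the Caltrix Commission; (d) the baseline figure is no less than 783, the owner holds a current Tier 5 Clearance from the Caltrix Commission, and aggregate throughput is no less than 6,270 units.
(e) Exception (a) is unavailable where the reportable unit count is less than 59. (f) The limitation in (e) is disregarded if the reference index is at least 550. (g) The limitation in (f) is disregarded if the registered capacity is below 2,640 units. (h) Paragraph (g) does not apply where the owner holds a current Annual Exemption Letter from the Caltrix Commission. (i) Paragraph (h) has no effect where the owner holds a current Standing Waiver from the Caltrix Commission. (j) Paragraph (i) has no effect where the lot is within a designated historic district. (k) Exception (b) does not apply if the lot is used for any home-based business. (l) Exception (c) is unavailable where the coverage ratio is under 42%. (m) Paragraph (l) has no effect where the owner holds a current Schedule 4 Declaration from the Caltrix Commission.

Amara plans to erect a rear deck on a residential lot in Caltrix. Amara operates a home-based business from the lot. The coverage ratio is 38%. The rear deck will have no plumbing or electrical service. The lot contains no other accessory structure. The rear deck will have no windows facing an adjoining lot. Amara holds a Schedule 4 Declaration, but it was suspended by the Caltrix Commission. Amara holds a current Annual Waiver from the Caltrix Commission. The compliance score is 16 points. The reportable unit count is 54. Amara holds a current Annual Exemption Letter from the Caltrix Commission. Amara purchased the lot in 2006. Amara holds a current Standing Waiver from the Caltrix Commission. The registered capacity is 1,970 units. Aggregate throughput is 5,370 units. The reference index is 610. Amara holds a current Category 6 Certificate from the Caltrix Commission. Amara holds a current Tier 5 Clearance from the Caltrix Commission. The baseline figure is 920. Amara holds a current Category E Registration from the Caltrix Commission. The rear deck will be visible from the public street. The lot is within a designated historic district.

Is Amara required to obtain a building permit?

Exception (a) is satisfied on its face — no windows face an adjoining lot; a current Annual Waiver is held; a current Category 6 Certificate is held. Considering the limiting provisions: (e) would limit (a) — the reportable unit count is 54, less than the 59 limit — but (f) sets (e) aside: (f) operates against (e): the reference index is 610, meeting the 550 threshold. (g) would limit (f) — the registered capacity is 1,970 units, below the 2,640 units limit — but (h) sets (g) aside: (h) applies — a current Annual Exemption Letter is held. (i) is triggered (a current Standing Waiver is held), but is itself disapplied by (j): (j) operates — the lot is in a historic district. (a) remains available.
Exception (b) requires that the structure will not be visible from the public street; but the structure will be visible from the street, so (b) is unavailable.
Exception (c): there is no plumbing or electrical service; the compliance score is 16 points, meeting the 16 points threshold; a current Category E Registration is held — every condition holds. But applying paragraphs (l)–(m): (l) is triggered — the coverage ratio is 38%, under the 42% limit. (m), which would lift (l), is not triggered — there is no Schedule 4 Declaration in force. So (c) is unavailable.
Exception (d) requires that aggregate throughput is no less than 6,270 units; but aggregate throughput is 5,370 units, short of 6,270 units, so (d) is unavailable.

No — exception (a) applies; Amara does not need a building permit.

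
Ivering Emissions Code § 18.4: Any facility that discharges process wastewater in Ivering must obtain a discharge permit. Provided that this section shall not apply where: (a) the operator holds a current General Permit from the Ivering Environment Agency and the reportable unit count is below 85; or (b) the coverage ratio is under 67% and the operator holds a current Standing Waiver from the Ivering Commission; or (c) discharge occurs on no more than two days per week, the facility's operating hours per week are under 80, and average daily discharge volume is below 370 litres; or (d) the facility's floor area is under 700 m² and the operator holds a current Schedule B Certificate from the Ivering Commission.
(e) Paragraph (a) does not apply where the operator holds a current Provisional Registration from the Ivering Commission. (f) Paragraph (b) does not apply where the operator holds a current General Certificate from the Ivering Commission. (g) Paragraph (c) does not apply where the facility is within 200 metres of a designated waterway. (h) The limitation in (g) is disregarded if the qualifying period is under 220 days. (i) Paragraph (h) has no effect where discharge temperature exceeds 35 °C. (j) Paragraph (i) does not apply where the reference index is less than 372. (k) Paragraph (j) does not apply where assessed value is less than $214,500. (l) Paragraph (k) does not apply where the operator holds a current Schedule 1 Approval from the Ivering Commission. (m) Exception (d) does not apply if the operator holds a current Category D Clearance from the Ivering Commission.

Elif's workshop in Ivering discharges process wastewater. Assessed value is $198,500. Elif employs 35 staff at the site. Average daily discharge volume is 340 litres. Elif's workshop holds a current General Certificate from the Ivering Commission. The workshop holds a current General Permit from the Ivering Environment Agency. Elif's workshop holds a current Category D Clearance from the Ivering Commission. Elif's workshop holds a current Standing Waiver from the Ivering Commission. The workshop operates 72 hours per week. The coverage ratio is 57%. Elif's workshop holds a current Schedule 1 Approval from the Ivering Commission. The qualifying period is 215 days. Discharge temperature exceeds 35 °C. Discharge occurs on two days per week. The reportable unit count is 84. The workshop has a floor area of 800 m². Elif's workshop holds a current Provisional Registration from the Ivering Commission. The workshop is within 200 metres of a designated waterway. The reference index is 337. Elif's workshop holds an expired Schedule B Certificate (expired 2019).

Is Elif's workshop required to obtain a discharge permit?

Exception (a): a current General Permit is held; the reportable unit count is 84, below the 85 limit — every condition holds. However, paragraph (e) must be considered: (e) operates against (a): a current Provisional Registration is held. So (a) is unavailable.
Exception (b): the coverage ratio is 57%, under the 67% limit; a current Standing Waiver is held — every condition holds. Turning to paragraph (f): (f) operates — a current General Certificate is held. So (b) is unavailable.
Exception (c): discharge occurs on no more than two days per week; the facility's operating hours per week are 72, under the 80 limit; average daily discharge volume is 340 litres, below the 370 litres limit — every condition holds. As to paragraphs (g)–(l): (g) is engaged (the workshop is within 200 m of a designated waterway), but is displaced by (h): (h) operates against (g): the qualifying period is 215 days, under the 220 days limit. (i) would limit (h) — discharge temperature exceeds 35 °C — but (j) sets (i) aside: (j) operates against (i): the reference index is 337, less than the 372 limit. (k) would limit (j) — assessed value is $198,500, less than the $214,500 limit — but (l) sets (k) aside: (l) is triggered — a current Schedule 1 Approval is held. (c) remains available.
Exception (d) does not apply: the facility's floor area is 800 m², not under 700 m².

No — exception (c) applies; Elif's workshop is not required to obtain a discharge permit.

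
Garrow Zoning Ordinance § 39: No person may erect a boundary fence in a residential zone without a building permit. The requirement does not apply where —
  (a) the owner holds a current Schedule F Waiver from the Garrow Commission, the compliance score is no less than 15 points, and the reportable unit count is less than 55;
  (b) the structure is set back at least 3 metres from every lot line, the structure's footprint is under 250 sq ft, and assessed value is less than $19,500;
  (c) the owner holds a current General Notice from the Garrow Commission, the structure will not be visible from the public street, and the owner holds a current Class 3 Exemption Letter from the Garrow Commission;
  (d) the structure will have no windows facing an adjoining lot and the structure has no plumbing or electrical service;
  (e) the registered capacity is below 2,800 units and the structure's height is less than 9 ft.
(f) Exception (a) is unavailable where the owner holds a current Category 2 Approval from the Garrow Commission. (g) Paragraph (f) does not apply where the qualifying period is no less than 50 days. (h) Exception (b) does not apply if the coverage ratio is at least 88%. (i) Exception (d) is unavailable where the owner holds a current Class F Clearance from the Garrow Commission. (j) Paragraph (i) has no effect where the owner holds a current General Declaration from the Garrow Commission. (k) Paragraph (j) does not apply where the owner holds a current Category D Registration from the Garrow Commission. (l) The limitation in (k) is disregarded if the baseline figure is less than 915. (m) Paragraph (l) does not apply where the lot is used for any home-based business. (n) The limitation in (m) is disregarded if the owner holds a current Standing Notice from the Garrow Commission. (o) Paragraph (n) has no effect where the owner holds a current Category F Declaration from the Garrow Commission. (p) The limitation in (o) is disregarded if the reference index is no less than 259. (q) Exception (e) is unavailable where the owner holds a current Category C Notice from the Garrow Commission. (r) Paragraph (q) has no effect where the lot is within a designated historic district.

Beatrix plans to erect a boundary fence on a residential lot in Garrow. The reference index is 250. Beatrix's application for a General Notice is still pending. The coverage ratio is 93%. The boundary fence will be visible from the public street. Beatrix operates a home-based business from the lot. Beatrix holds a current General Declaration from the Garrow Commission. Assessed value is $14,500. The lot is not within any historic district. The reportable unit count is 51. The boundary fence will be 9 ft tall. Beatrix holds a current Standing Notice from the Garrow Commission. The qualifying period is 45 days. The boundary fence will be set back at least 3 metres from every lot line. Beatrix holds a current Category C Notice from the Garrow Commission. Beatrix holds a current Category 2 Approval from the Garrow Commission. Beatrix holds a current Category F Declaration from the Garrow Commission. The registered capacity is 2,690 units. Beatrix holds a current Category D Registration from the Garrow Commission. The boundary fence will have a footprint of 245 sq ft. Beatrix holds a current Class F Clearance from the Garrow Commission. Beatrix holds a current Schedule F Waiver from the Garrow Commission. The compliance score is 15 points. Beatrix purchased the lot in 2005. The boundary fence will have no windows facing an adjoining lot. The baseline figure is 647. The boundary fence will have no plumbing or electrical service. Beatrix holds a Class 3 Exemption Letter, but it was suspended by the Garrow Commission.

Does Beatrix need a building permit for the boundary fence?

Yes — Beatrix must obtain a building permit.

Exception (a) is satisfied on its face — a current Schedule F Waiver is held; the compliance score is 15 points, meeting the 15 points threshold; the reportable unit count is 51, less than the 55 limit. However, paragraphs (f)–(g) must be considered: (f) is triggered — a current Category 2 Approval is held. (g), which would lift (f), does not operate here — the qualifying period is 45 days, short of 50 days. So (a) is unavailable.
All of (b)'s requirements are met (the setback is at least 3 m on every side; the structure's footprint is 245 sq ft, under the 250 sq ft limit; assessed value is $14,500, less than the $19,500 limit). But: (h) operates against (b): the coverage ratio is 93%, meeting the 88% threshold. Exception (b) does not apply.
Exception (c) does not apply: there is no General Notice in force.
Exception (d): no windows face an adjoining lot; there is no plumbing or electrical service — every condition holds. However, paragraphs (i)–(p) must be considered: (i) is engaged — a current Class F Clearance is held. (j) is triggered (a current General Declaration is held), but is displaced by (k): (k) operates against (j): a current Category D Registration is held. (l) is engaged (the baseline figure is 647, less than the 915 limit), but is displaced by (m): (m) operates — a home-based business operates on the lot. (n) would limit (m) — a current Standing Notice is held — but (o) sets (n) aside: (o) operates against (n): a current Category F Declaration is held. (p), which would lift (o), is not engaged — the reference index is 250, short of 259. Exception (d) does not apply.
Exception (e) fails — the structure's height is 9 ft, not less than 9 ft.
Every exception is unavailable, so the rule governs.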